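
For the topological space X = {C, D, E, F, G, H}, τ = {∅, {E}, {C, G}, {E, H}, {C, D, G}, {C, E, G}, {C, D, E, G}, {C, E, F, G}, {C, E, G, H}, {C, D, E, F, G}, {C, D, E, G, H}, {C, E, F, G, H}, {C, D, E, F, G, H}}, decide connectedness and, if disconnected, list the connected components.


(X, τ) is connected.

Find clopen sets (U ∈ τ with X ∖ U ∈ τ):
  U = ∅, X ∖ U = {C, D, E, F, G, H} — both open, so U is clopen.
  U = {C, D, E, F, G, H}, X ∖ U = ∅ — both open, so U is clopen.
Only trivial clopens (∅ and X) exist, so (X, τ) is connected.
Compute connected components by grouping points that agree on all clopens:
  component: {C, D, E, F, G, H}


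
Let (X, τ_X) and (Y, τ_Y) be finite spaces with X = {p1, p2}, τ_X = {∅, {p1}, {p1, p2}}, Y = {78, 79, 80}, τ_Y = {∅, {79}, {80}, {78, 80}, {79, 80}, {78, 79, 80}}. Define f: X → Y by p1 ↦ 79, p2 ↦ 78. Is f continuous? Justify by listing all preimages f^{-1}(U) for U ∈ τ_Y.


f is NOT continuous.

Compute f^{-1}(U) for each U ∈ τ_Y:
  U = ∅: f^{-1}(U) = ∅ ∈ τ_X ✓.
  U = {79}: f^{-1}(U) = {p1} ∈ τ_X ✓.
  U = {80}: f^{-1}(U) = ∅ ∈ τ_X ✓.
  U = {78, 80}: f^{-1}(U) = {p2} ∉ τ_X ✗.
  U = {79, 80}: f^{-1}(U) = {p1} ∈ τ_X ✓.
  U = {78, 79, 80}: f^{-1}(U) = {p1, p2} ∈ τ_X ✓.
Found U = {78, 80} with f^{-1}(U) = {p2} not in τ_X. Therefore f is NOT continuous.


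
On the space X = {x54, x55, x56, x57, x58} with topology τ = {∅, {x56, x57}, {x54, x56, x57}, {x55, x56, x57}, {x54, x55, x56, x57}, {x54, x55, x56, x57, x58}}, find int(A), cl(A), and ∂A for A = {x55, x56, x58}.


int(A) = ∅, cl(A) = {x54, x55, x56, x57, x58}, ∂A = {x54, x55, x56, x57, x58}.

Closed sets in (X, τ) are complements of opens:
  closed(X, τ) = {∅, {x58}, {x54, x58}, {x55, x58}, {x54, x55, x58}, {x54, x55, x56, x57, x58}}.
int(A) = ⋃ {U ∈ τ : U ⊆ A}. Opens contained in A: ∅.
Taking the union of these: int(A) = ∅.
cl(A) = ⋂ {C closed : A ⊆ C}. Closed sets containing A: {x54, x55, x56, x57, x58}.
Intersecting these: cl(A) = {x54, x55, x56, x57, x58}.
∂A = cl(A) ∖ int(A) = {x54, x55, x56, x57, x58} ∖ ∅ = {x54, x55, x56, x57, x58}.


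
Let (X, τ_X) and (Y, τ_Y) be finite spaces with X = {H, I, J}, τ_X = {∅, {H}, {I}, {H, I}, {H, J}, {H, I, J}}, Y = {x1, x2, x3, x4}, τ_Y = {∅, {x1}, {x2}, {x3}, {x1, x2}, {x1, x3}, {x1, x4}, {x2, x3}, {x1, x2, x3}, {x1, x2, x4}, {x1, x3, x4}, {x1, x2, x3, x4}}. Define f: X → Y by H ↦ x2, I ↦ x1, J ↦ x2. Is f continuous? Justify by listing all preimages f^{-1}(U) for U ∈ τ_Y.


f IS continuous.

Compute f^{-1}(U) for each U ∈ τ_Y:
  U = ∅: f^{-1}(U) = ∅ ∈ τ_X ✓.
  U = {x1}: f^{-1}(U) = {I} ∈ τ_X ✓.
  U = {x2}: f^{-1}(U) = {H, J} ∈ τ_X ✓.
  U = {x3}: f^{-1}(U) = ∅ ∈ τ_X ✓.
  U = {x1, x2}: f^{-1}(U) = {H, I, J} ∈ τ_X ✓.
  U = {x1, x3}: f^{-1}(U) = {I} ∈ τ_X ✓.
  U = {x1, x4}: f^{-1}(U) = {I} ∈ τ_X ✓.
  U = {x2, x3}: f^{-1}(U) = {H, J} ∈ τ_X ✓.
  U = {x1, x2, x3}: f^{-1}(U) = {H, I, J} ∈ τ_X ✓.
  U = {x1, x2, x4}: f^{-1}(U) = {H, I, J} ∈ τ_X ✓.
  U = {x1, x3, x4}: f^{-1}(U) = {I} ∈ τ_X ✓.
  U = {x1, x2, x3, x4}: f^{-1}(U) = {H, I, J} ∈ τ_X ✓.
Every preimage lies in τ_X, so f IS continuous.


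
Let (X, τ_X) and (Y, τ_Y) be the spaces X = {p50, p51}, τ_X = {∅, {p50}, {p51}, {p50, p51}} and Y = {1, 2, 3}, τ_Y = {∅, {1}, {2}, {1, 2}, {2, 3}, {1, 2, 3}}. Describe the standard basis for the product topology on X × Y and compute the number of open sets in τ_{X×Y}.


Basis B = {∅ × ∅, {p50} × {1}, {p50} × {2}, {p51} × {1}, {p51} × {2}, {p50} × {1, 2}, {p50, p51} × {1}, {p50} × {2, 3}, {p50, p51} × {2}, {p51} × {1, 2}, {p51} × {2, 3}, {p50} × {1, 2, 3}, {p51} × {1, 2, 3}, {p50, p51} × {1, 2}, {p50, p51} × {2, 3}, {p50, p51} × {1, 2, 3}}; |τ_{X×Y}| = 36.

Enumerate products U × V with U ∈ τ_X, V ∈ τ_Y (deduplicated):
  ∅ × ∅ = {} (∅)
  {p50} × {1} = {(p50,1)}
  {p50} × {2} = {(p50,2)}
  {p51} × {1} = {(p51,1)}
  {p51} × {2} = {(p51,2)}
  {p50} × {1, 2} = {(p50,1), (p50,2)}
  {p50, p51} × {1} = {(p50,1), (p51,1)}
  {p50} × {2, 3} = {(p50,2), (p50,3)}
  {p50, p51} × {2} = {(p50,2), (p51,2)}
  {p51} × {1, 2} = {(p51,1), (p51,2)}
  {p51} × {2, 3} = {(p51,2), (p51,3)}
  {p50} × {1, 2, 3} = {(p50,1), (p50,2), (p50,3)}
  {p51} × {1, 2, 3} = {(p51,1), (p51,2), (p51,3)}
  {p50, p51} × {1, 2} = {(p50,1), (p50,2), (p51,1), (p51,2)}
  {p50, p51} × {2, 3} = {(p50,2), (p50,3), (p51,2), (p51,3)}
  {p50, p51} × {1, 2, 3} = {(p50,1), (p50,2), (p50,3), (p51,1), (p51,2), (p51,3)}
These 16 distinct sets form the basis B.
Close under arbitrary unions to get τ_{X×Y}; counting gives |τ_{X×Y}| = 36.


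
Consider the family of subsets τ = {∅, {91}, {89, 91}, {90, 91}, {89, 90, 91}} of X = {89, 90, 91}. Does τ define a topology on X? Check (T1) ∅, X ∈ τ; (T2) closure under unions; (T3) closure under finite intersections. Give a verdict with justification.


τ IS a topology on X.

Axiom (T1): ∅ ∈ τ? Yes; X ∈ τ? Yes.
Axiom (T2/T3): check pairwise unions and intersections of members of τ.
All pairwise intersections and unions checked — each lies in τ. Therefore τ satisfies (T1), (T2), (T3): it IS a topology on X.


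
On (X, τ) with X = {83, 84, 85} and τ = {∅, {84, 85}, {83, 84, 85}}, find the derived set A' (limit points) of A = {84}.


A' = {83, 85}

For each x ∈ X, list the open sets U ∈ τ with x ∈ U, then check whether U ∩ (A ∖ {x}) ≠ ∅ for every such U.
  x = 83: opens ∋ x are {83, 84, 85}; each meets A ∖ {83}, so x IS a limit point.
  x = 84: open {84, 85} ∋ x has {84, 85} ∩ (A ∖ {84}) = ∅, so x is NOT a limit point.
  x = 85: opens ∋ x are {84, 85}, {83, 84, 85}; each meets A ∖ {85}, so x IS a limit point.
Collecting: A' = {83, 85}.


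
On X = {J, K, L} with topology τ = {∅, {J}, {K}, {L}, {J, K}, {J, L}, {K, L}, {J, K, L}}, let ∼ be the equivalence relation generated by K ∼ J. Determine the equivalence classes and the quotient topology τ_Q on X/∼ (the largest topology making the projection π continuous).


X/∼ = {[J=K], [L]}; |τ_Q| = 4.

Equivalence classes: [J=K], [L].
Quotient map π: X → X/∼ sends J ↦ [J=K], K ↦ [J=K], L ↦ [L].
For each subset V ⊆ X/∼, compute π^{-1}(V) ⊆ X and check whether π^{-1}(V) ∈ τ. V is open in τ_Q iff π^{-1}(V) ∈ τ.
  V = {}: π^{-1}(V) = ∅ ∈ τ ✓.
  V = {[J=K]}: π^{-1}(V) = {J, K} ∈ τ ✓.
  V = {[L]}: π^{-1}(V) = {L} ∈ τ ✓.
  V = {[J=K], [L]}: π^{-1}(V) = {J, K, L} ∈ τ ✓.
Open sets in the quotient: τ_Q = {{}, {[J=K]}, {[L]}, {[J=K], [L]}} (4 elements).


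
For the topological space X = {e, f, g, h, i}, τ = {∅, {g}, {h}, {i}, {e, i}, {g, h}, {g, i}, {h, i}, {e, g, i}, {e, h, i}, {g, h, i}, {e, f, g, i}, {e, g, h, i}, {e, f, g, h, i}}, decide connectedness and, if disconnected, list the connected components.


(X, τ) is disconnected; components = [{h}, {e, f, g, i}].

Find clopen sets (U ∈ τ with X ∖ U ∈ τ):
  U = ∅, X ∖ U = {e, f, g, h, i} — both open, so U is clopen.
  U = {h}, X ∖ U = {e, f, g, i} — both open, so U is clopen.
  U = {e, f, g, i}, X ∖ U = {h} — both open, so U is clopen.
  U = {e, f, g, h, i}, X ∖ U = ∅ — both open, so U is clopen.
Nontrivial clopen(s) exist: e.g. {e, f, g, i}. So (X, τ) is disconnected.
Compute connected components by grouping points that agree on all clopens:
  component: {h}
  component: {e, f, g, i}


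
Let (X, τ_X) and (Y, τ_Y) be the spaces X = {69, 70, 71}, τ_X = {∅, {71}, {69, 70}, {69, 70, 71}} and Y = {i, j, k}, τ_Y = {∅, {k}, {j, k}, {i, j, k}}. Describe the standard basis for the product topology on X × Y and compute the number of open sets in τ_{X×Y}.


Basis B = {∅ × ∅, {71} × {k}, {69, 70} × {k}, {71} × {j, k}, {69, 70, 71} × {k}, {71} × {i, j, k}, {69, 70} × {j, k}, {69, 70} × {i, j, k}, {69, 70, 71} × {j, k}, {69, 70, 71} × {i, j, k}}; |τ_{X×Y}| = 16.

Enumerate products U × V with U ∈ τ_X, V ∈ τ_Y (deduplicated):
  ∅ × ∅ = {} (∅)
  {71} × {k} = {(71,k)}
  {69, 70} × {k} = {(69,k), (70,k)}
  {71} × {j, k} = {(71,j), (71,k)}
  {69, 70, 71} × {k} = {(69,k), (70,k), (71,k)}
  {71} × {i, j, k} = {(71,i), (71,j), (71,k)}
  {69, 70} × {j, k} = {(69,j), (69,k), (70,j), (70,k)}
  {69, 70} × {i, j, k} = {(69,i), (69,j), (69,k), (70,i), (70,j), (70,k)}
  {69, 70, 71} × {j, k} = {(69,j), (69,k), (70,j), (70,k), (71,j), (71,k)}
  {69, 70, 71} × {i, j, k} = {(69,i), (69,j), (69,k), (70,i), (70,j), (70,k), (71,i), (71,j), (71,k)}
These 10 distinct sets form the basis B.
Close under arbitrary unions to get τ_{X×Y}; counting gives |τ_{X×Y}| = 16.


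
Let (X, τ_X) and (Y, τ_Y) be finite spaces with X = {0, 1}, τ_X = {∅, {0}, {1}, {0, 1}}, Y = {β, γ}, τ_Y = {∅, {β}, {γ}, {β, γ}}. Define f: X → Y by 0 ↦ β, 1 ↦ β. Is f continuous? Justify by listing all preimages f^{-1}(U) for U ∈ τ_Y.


f IS continuous.

Compute f^{-1}(U) for each U ∈ τ_Y:
  U = ∅: f^{-1}(U) = ∅ ∈ τ_X ✓.
  U = {β}: f^{-1}(U) = {0, 1} ∈ τ_X ✓.
  U = {γ}: f^{-1}(U) = ∅ ∈ τ_X ✓.
  U = {β, γ}: f^{-1}(U) = {0, 1} ∈ τ_X ✓.
Every preimage lies in τ_X, so f IS continuous.


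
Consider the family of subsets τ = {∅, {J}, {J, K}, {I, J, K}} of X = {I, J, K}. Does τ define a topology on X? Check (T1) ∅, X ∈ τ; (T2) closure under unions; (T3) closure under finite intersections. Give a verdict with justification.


τ IS a topology on X.

Axiom (T1): ∅ ∈ τ? Yes; X ∈ τ? Yes.
Axiom (T2/T3): check pairwise unions and intersections of members of τ.
All pairwise intersections and unions checked — each lies in τ. Therefore τ satisfies (T1), (T2), (T3): it IS a topology on X.


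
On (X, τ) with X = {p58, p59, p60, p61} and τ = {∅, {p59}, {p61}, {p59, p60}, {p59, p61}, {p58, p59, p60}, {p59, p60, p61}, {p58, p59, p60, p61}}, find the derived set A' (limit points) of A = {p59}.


A' = {p58, p60}

For each x ∈ X, list the open sets U ∈ τ with x ∈ U, then check whether U ∩ (A ∖ {x}) ≠ ∅ for every such U.
  x = p58: opens ∋ x are {p58, p59, p60}, {p58, p59, p60, p61}; each meets A ∖ {p58}, so x IS a limit point.
  x = p59: open {p59} ∋ x has {p59} ∩ (A ∖ {p59}) = ∅, so x is NOT a limit point.
  x = p60: opens ∋ x are {p59, p60}, {p58, p59, p60}, {p59, p60, p61}, {p58, p59, p60, p61}; each meets A ∖ {p60}, so x IS a limit point.
  x = p61: open {p61} ∋ x has {p61} ∩ (A ∖ {p61}) = ∅, so x is NOT a limit point.
Collecting: A' = {p58, p60}.


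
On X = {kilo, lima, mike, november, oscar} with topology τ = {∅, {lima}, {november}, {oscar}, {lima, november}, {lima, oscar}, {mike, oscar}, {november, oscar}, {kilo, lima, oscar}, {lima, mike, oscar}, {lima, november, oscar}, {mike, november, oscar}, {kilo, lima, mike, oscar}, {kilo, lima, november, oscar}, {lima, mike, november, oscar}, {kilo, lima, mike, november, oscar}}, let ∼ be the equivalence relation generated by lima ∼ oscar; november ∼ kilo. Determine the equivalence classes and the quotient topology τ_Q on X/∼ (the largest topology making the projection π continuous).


X/∼ = {[kilo=november], [lima=oscar], [mike]}; |τ_Q| = 5.

Equivalence classes: [kilo=november], [lima=oscar], [mike].
Quotient map π: X → X/∼ sends kilo ↦ [kilo=november], lima ↦ [lima=oscar], mike ↦ [mike], november ↦ [kilo=november], oscar ↦ [lima=oscar].
For each subset V ⊆ X/∼, compute π^{-1}(V) ⊆ X and check whether π^{-1}(V) ∈ τ. V is open in τ_Q iff π^{-1}(V) ∈ τ.
  V = {}: π^{-1}(V) = ∅ ∈ τ ✓.
  V = {[kilo=november]}: π^{-1}(V) = {kilo, november} ∉ τ ✗.
  V = {[lima=oscar]}: π^{-1}(V) = {lima, oscar} ∈ τ ✓.
  V = {[kilo=november], [lima=oscar]}: π^{-1}(V) = {kilo, lima, november, oscar} ∈ τ ✓.
  V = {[mike]}: π^{-1}(V) = {mike} ∉ τ ✗.
  V = {[kilo=november], [mike]}: π^{-1}(V) = {kilo, mike, november} ∉ τ ✗.
  V = {[lima=oscar], [mike]}: π^{-1}(V) = {lima, mike, oscar} ∈ τ ✓.
  V = {[kilo=november], [lima=oscar], [mike]}: π^{-1}(V) = {kilo, lima, mike, november, oscar} ∈ τ ✓.
Open sets in the quotient: τ_Q = {{}, {[lima=oscar]}, {[kilo=november], [lima=oscar]}, {[lima=oscar], [mike]}, {[kilo=november], [lima=oscar], [mike]}} (5 elements).


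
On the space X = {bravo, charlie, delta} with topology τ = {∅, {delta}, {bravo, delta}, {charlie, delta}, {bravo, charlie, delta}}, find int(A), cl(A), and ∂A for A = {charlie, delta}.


int(A) = {charlie, delta}, cl(A) = {bravo, charlie, delta}, ∂A = {bravo}.

Closed sets in (X, τ) are complements of opens:
  closed(X, τ) = {∅, {bravo}, {charlie}, {bravo, charlie}, {bravo, charlie, delta}}.
int(A) = ⋃ {U ∈ τ : U ⊆ A}. Opens contained in A: ∅, {delta}, {charlie, delta}.
Taking the union of these: int(A) = {charlie, delta}.
cl(A) = ⋂ {C closed : A ⊆ C}. Closed sets containing A: {bravo, charlie, delta}.
Intersecting these: cl(A) = {bravo, charlie, delta}.
∂A = cl(A) ∖ int(A) = {bravo, charlie, delta} ∖ {charlie, delta} = {bravo}.


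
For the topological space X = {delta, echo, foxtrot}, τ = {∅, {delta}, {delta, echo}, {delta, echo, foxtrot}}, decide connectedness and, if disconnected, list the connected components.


(X, τ) is connected.

Find clopen sets (U ∈ τ with X ∖ U ∈ τ):
  U = ∅, X ∖ U = {delta, echo, foxtrot} — both open, so U is clopen.
  U = {delta, echo, foxtrot}, X ∖ U = ∅ — both open, so U is clopen.
Only trivial clopens (∅ and X) exist, so (X, τ) is connected.
Compute connected components by grouping points that agree on all clopens:
  component: {delta, echo, foxtrot}


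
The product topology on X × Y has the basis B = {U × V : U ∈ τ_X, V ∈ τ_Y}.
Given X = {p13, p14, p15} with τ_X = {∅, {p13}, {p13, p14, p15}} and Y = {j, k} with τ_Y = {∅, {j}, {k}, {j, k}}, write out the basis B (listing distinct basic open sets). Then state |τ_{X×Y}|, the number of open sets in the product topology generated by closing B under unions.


Basis B = {∅ × ∅, {p13} × {j}, {p13} × {k}, {p13} × {j, k}, {p13, p14, p15} × {j}, {p13, p14, p15} × {k}, {p13, p14, p15} × {j, k}}; |τ_{X×Y}| = 9.

Enumerate products U × V with U ∈ τ_X, V ∈ τ_Y (deduplicated):
  ∅ × ∅ = {} (∅)
  {p13} × {j} = {(p13,j)}
  {p13} × {k} = {(p13,k)}
  {p13} × {j, k} = {(p13,j), (p13,k)}
  {p13, p14, p15} × {j} = {(p13,j), (p14,j), (p15,j)}
  {p13, p14, p15} × {k} = {(p13,k), (p14,k), (p15,k)}
  {p13, p14, p15} × {j, k} = {(p13,j), (p13,k), (p14,j), (p14,k), (p15,j), (p15,k)}
These 7 distinct sets form the basis B.
Close under arbitrary unions to get τ_{X×Y}; counting gives |τ_{X×Y}| = 9.


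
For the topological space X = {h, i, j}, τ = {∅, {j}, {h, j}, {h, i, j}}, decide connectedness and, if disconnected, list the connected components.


(X, τ) is connected.

Find clopen sets (U ∈ τ with X ∖ U ∈ τ):
  U = ∅, X ∖ U = {h, i, j} — both open, so U is clopen.
  U = {h, i, j}, X ∖ U = ∅ — both open, so U is clopen.
Only trivial clopens (∅ and X) exist, so (X, τ) is connected.
Compute connected components by grouping points that agree on all clopens:
  component: {h, i, j}


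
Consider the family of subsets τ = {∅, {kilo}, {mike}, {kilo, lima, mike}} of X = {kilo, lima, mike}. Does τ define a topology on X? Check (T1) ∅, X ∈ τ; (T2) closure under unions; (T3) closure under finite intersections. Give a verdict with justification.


τ is NOT a topology on X.

Axiom (T1): ∅ ∈ τ? Yes; X ∈ τ? Yes.
Axiom (T2/T3): check pairwise unions and intersections of members of τ.
Counterexample for (T2): {kilo} ∪ {mike} = {kilo, mike} ∉ τ. Therefore τ is NOT a topology.


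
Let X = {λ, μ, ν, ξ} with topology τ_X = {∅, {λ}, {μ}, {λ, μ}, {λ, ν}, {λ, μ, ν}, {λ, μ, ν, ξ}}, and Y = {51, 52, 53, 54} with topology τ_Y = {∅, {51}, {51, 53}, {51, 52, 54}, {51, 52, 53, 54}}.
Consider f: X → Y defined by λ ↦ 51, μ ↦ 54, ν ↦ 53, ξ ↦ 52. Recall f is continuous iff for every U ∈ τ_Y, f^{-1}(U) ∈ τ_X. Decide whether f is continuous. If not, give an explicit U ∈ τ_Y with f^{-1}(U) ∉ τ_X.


f is NOT continuous.

Compute f^{-1}(U) for each U ∈ τ_Y:
  U = ∅: f^{-1}(U) = ∅ ∈ τ_X ✓.
  U = {51}: f^{-1}(U) = {λ} ∈ τ_X ✓.
  U = {51, 53}: f^{-1}(U) = {λ, ν} ∈ τ_X ✓.
  U = {51, 52, 54}: f^{-1}(U) = {λ, μ, ξ} ∉ τ_X ✗.
  U = {51, 52, 53, 54}: f^{-1}(U) = {λ, μ, ν, ξ} ∈ τ_X ✓.
Found U = {51, 52, 54} with f^{-1}(U) = {λ, μ, ξ} not in τ_X. Therefore f is NOT continuous.


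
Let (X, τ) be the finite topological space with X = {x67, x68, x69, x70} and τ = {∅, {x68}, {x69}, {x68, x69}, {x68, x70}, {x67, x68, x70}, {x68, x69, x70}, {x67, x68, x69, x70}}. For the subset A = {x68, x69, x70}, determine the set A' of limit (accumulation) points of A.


A' = {x67, x70}

For each x ∈ X, list the open sets U ∈ τ with x ∈ U, then check whether U ∩ (A ∖ {x}) ≠ ∅ for every such U.
  x = x67: opens ∋ x are {x67, x68, x70}, {x67, x68, x69, x70}; each meets A ∖ {x67}, so x IS a limit point.
  x = x68: open {x68} ∋ x has {x68} ∩ (A ∖ {x68}) = ∅, so x is NOT a limit point.
  x = x69: open {x69} ∋ x has {x69} ∩ (A ∖ {x69}) = ∅, so x is NOT a limit point.
  x = x70: opens ∋ x are {x68, x70}, {x67, x68, x70}, {x68, x69, x70}, {x67, x68, x69, x70}; each meets A ∖ {x70}, so x IS a limit point.
Collecting: A' = {x67, x70}.


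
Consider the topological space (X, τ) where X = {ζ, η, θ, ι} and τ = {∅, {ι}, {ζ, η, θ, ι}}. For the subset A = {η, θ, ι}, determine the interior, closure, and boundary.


int(A) = {ι}, cl(A) = {ζ, η, θ, ι}, ∂A = {ζ, η, θ}.

Closed sets in (X, τ) are complements of opens:
  closed(X, τ) = {∅, {ζ, η, θ}, {ζ, η, θ, ι}}.
int(A) = ⋃ {U ∈ τ : U ⊆ A}. Opens contained in A: ∅, {ι}.
Taking the union of these: int(A) = {ι}.
cl(A) = ⋂ {C closed : A ⊆ C}. Closed sets containing A: {ζ, η, θ, ι}.
Intersecting these: cl(A) = {ζ, η, θ, ι}.
∂A = cl(A) ∖ int(A) = {ζ, η, θ, ι} ∖ {ι} = {ζ, η, θ}.


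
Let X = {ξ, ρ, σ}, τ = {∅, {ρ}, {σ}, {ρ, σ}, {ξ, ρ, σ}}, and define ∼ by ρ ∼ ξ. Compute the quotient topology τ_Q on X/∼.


X/∼ = {[ξ=ρ], [σ]}; |τ_Q| = 3.

Equivalence classes: [ξ=ρ], [σ].
Quotient map π: X → X/∼ sends ξ ↦ [ξ=ρ], ρ ↦ [ξ=ρ], σ ↦ [σ].
For each subset V ⊆ X/∼, compute π^{-1}(V) ⊆ X and check whether π^{-1}(V) ∈ τ. V is open in τ_Q iff π^{-1}(V) ∈ τ.
  V = {}: π^{-1}(V) = ∅ ∈ τ ✓.
  V = {[ξ=ρ]}: π^{-1}(V) = {ξ, ρ} ∉ τ ✗.
  V = {[σ]}: π^{-1}(V) = {σ} ∈ τ ✓.
  V = {[ξ=ρ], [σ]}: π^{-1}(V) = {ξ, ρ, σ} ∈ τ ✓.
Open sets in the quotient: τ_Q = {{}, {[σ]}, {[ξ=ρ], [σ]}} (3 elements).


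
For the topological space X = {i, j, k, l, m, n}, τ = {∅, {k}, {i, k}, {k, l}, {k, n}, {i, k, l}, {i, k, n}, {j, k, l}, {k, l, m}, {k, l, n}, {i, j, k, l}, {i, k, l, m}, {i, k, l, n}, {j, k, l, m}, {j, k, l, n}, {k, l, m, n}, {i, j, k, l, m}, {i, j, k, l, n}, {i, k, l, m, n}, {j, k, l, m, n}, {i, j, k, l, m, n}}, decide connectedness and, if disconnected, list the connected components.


(X, τ) is connected.

Find clopen sets (U ∈ τ with X ∖ U ∈ τ):
  U = ∅, X ∖ U = {i, j, k, l, m, n} — both open, so U is clopen.
  U = {i, j, k, l, m, n}, X ∖ U = ∅ — both open, so U is clopen.
Only trivial clopens (∅ and X) exist, so (X, τ) is connected.
Compute connected components by grouping points that agree on all clopens:
  component: {i, j, k, l, m, n}


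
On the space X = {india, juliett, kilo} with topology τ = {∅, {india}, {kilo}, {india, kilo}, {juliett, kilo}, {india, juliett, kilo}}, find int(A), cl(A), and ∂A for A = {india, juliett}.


int(A) = {india}, cl(A) = {india, juliett}, ∂A = {juliett}.

Closed sets in (X, τ) are complements of opens:
  closed(X, τ) = {∅, {india}, {juliett}, {india, juliett}, {juliett, kilo}, {india, juliett, kilo}}.
int(A) = ⋃ {U ∈ τ : U ⊆ A}. Opens contained in A: ∅, {india}.
Taking the union of these: int(A) = {india}.
cl(A) = ⋂ {C closed : A ⊆ C}. Closed sets containing A: {india, juliett}, {india, juliett, kilo}.
Intersecting these: cl(A) = {india, juliett}.
∂A = cl(A) ∖ int(A) = {india, juliett} ∖ {india} = {juliett}.


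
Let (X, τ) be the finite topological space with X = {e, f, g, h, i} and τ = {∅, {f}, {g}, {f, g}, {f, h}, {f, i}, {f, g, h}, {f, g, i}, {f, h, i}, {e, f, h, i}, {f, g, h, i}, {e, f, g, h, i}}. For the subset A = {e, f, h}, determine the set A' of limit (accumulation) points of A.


A' = {e, h, i}

For each x ∈ X, list the open sets U ∈ τ with x ∈ U, then check whether U ∩ (A ∖ {x}) ≠ ∅ for every such U.
  x = e: opens ∋ x are {e, f, h, i}, {e, f, g, h, i}; each meets A ∖ {e}, so x IS a limit point.
  x = f: open {f} ∋ x has {f} ∩ (A ∖ {f}) = ∅, so x is NOT a limit point.
  x = g: open {g} ∋ x has {g} ∩ (A ∖ {g}) = ∅, so x is NOT a limit point.
  x = h: opens ∋ x are {f, h}, {f, g, h}, {f, h, i}, {e, f, h, i}, {f, g, h, i}, {e, f, g, h, i}; each meets A ∖ {h}, so x IS a limit point.
  x = i: opens ∋ x are {f, i}, {f, g, i}, {f, h, i}, {e, f, h, i}, {f, g, h, i}, {e, f, g, h, i}; each meets A ∖ {i}, so x IS a limit point.
Collecting: A' = {e, h, i}.


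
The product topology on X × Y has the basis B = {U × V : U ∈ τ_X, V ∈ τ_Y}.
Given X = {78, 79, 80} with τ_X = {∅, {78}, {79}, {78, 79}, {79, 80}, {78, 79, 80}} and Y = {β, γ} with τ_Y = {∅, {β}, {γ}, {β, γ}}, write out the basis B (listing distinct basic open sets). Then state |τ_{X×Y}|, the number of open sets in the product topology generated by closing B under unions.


Basis B = {∅ × ∅, {78} × {β}, {78} × {γ}, {79} × {β}, {79} × {γ}, {78} × {β, γ}, {78, 79} × {β}, {78, 79} × {γ}, {79} × {β, γ}, {79, 80} × {β}, {79, 80} × {γ}, {78, 79, 80} × {β}, {78, 79, 80} × {γ}, {78, 79} × {β, γ}, {79, 80} × {β, γ}, {78, 79, 80} × {β, γ}}; |τ_{X×Y}| = 36.

Enumerate products U × V with U ∈ τ_X, V ∈ τ_Y (deduplicated):
  ∅ × ∅ = {} (∅)
  {78} × {β} = {(78,β)}
  {78} × {γ} = {(78,γ)}
  {79} × {β} = {(79,β)}
  {79} × {γ} = {(79,γ)}
  {78} × {β, γ} = {(78,β), (78,γ)}
  {78, 79} × {β} = {(78,β), (79,β)}
  {78, 79} × {γ} = {(78,γ), (79,γ)}
  {79} × {β, γ} = {(79,β), (79,γ)}
  {79, 80} × {β} = {(79,β), (80,β)}
  {79, 80} × {γ} = {(79,γ), (80,γ)}
  {78, 79, 80} × {β} = {(78,β), (79,β), (80,β)}
  {78, 79, 80} × {γ} = {(78,γ), (79,γ), (80,γ)}
  {78, 79} × {β, γ} = {(78,β), (78,γ), (79,β), (79,γ)}
  {79, 80} × {β, γ} = {(79,β), (79,γ), (80,β), (80,γ)}
  {78, 79, 80} × {β, γ} = {(78,β), (78,γ), (79,β), (79,γ), (80,β), (80,γ)}
These 16 distinct sets form the basis B.
Close under arbitrary unions to get τ_{X×Y}; counting gives |τ_{X×Y}| = 36.


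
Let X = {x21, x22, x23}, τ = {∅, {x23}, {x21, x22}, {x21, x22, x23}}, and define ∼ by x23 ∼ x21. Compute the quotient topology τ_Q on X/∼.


X/∼ = {[x21=x23], [x22]}; |τ_Q| = 2.

Equivalence classes: [x21=x23], [x22].
Quotient map π: X → X/∼ sends x21 ↦ [x21=x23], x22 ↦ [x22], x23 ↦ [x21=x23].
For each subset V ⊆ X/∼, compute π^{-1}(V) ⊆ X and check whether π^{-1}(V) ∈ τ. V is open in τ_Q iff π^{-1}(V) ∈ τ.
  V = {}: π^{-1}(V) = ∅ ∈ τ ✓.
  V = {[x21=x23]}: π^{-1}(V) = {x21, x23} ∉ τ ✗.
  V = {[x22]}: π^{-1}(V) = {x22} ∉ τ ✗.
  V = {[x21=x23], [x22]}: π^{-1}(V) = {x21, x22, x23} ∈ τ ✓.
Open sets in the quotient: τ_Q = {{}, {[x21=x23], [x22]}} (2 elements).


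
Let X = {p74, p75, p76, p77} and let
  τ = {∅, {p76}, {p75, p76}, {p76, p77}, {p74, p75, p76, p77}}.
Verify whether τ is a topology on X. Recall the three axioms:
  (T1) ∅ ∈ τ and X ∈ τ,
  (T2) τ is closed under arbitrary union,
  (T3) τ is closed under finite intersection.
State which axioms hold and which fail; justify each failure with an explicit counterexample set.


τ is NOT a topology on X.

Axiom (T1): ∅ ∈ τ? Yes; X ∈ τ? Yes.
Axiom (T2/T3): check pairwise unions and intersections of members of τ.
Counterexample for (T2): {p75, p76} ∪ {p76, p77} = {p75, p76, p77} ∉ τ. Therefore τ is NOT a topology.


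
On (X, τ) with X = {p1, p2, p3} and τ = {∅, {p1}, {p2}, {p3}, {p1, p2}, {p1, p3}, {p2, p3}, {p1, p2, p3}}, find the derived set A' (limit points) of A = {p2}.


A' = ∅

For each x ∈ X, list the open sets U ∈ τ with x ∈ U, then check whether U ∩ (A ∖ {x}) ≠ ∅ for every such U.
  x = p1: open {p1} ∋ x has {p1} ∩ (A ∖ {p1}) = ∅, so x is NOT a limit point.
  x = p2: open {p2} ∋ x has {p2} ∩ (A ∖ {p2}) = ∅, so x is NOT a limit point.
  x = p3: open {p3} ∋ x has {p3} ∩ (A ∖ {p3}) = ∅, so x is NOT a limit point.
Collecting: A' = ∅.


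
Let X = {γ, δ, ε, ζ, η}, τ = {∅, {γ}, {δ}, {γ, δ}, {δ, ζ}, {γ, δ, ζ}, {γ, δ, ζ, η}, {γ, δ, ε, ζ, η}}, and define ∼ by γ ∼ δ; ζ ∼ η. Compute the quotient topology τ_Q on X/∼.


X/∼ = {[γ=δ], [ε], [ζ=η]}; |τ_Q| = 4.

Equivalence classes: [γ=δ], [ε], [ζ=η].
Quotient map π: X → X/∼ sends γ ↦ [γ=δ], δ ↦ [γ=δ], ε ↦ [ε], ζ ↦ [ζ=η], η ↦ [ζ=η].
For each subset V ⊆ X/∼, compute π^{-1}(V) ⊆ X and check whether π^{-1}(V) ∈ τ. V is open in τ_Q iff π^{-1}(V) ∈ τ.
  V = {}: π^{-1}(V) = ∅ ∈ τ ✓.
  V = {[γ=δ]}: π^{-1}(V) = {γ, δ} ∈ τ ✓.
  V = {[ε]}: π^{-1}(V) = {ε} ∉ τ ✗.
  V = {[γ=δ], [ε]}: π^{-1}(V) = {γ, δ, ε} ∉ τ ✗.
  V = {[ζ=η]}: π^{-1}(V) = {ζ, η} ∉ τ ✗.
  V = {[γ=δ], [ζ=η]}: π^{-1}(V) = {γ, δ, ζ, η} ∈ τ ✓.
  V = {[ε], [ζ=η]}: π^{-1}(V) = {ε, ζ, η} ∉ τ ✗.
  V = {[γ=δ], [ε], [ζ=η]}: π^{-1}(V) = {γ, δ, ε, ζ, η} ∈ τ ✓.
Open sets in the quotient: τ_Q = {{}, {[γ=δ]}, {[γ=δ], [ζ=η]}, {[γ=δ], [ε], [ζ=η]}} (4 elements).


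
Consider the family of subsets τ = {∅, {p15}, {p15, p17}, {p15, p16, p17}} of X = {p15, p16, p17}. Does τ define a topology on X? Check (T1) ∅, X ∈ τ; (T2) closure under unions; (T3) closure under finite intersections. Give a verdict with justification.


τ IS a topology on X.

Axiom (T1): ∅ ∈ τ? Yes; X ∈ τ? Yes.
Axiom (T2/T3): check pairwise unions and intersections of members of τ.
All pairwise intersections and unions checked — each lies in τ. Therefore τ satisfies (T1), (T2), (T3): it IS a topology on X.


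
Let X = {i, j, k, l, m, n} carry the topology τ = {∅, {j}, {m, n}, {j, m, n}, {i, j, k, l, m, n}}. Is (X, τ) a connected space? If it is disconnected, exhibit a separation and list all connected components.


(X, τ) is connected.

Find clopen sets (U ∈ τ with X ∖ U ∈ τ):
  U = ∅, X ∖ U = {i, j, k, l, m, n} — both open, so U is clopen.
  U = {i, j, k, l, m, n}, X ∖ U = ∅ — both open, so U is clopen.
Only trivial clopens (∅ and X) exist, so (X, τ) is connected.
Compute connected components by grouping points that agree on all clopens:
  component: {i, j, k, l, m, n}


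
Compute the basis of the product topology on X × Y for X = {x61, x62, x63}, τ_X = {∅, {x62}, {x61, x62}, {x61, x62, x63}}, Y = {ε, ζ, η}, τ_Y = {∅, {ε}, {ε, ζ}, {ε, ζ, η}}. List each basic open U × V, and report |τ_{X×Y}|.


Basis B = {∅ × ∅, {x62} × {ε}, {x61, x62} × {ε}, {x62} × {ε, ζ}, {x61, x62, x63} × {ε}, {x62} × {ε, ζ, η}, {x61, x62} × {ε, ζ}, {x61, x62} × {ε, ζ, η}, {x61, x62, x63} × {ε, ζ}, {x61, x62, x63} × {ε, ζ, η}}; |τ_{X×Y}| = 20.

Enumerate products U × V with U ∈ τ_X, V ∈ τ_Y (deduplicated):
  ∅ × ∅ = {} (∅)
  {x62} × {ε} = {(x62,ε)}
  {x61, x62} × {ε} = {(x61,ε), (x62,ε)}
  {x62} × {ε, ζ} = {(x62,ε), (x62,ζ)}
  {x61, x62, x63} × {ε} = {(x61,ε), (x62,ε), (x63,ε)}
  {x62} × {ε, ζ, η} = {(x62,ε), (x62,ζ), (x62,η)}
  {x61, x62} × {ε, ζ} = {(x61,ε), (x61,ζ), (x62,ε), (x62,ζ)}
  {x61, x62} × {ε, ζ, η} = {(x61,ε), (x61,ζ), (x61,η), (x62,ε), (x62,ζ), (x62,η)}
  {x61, x62, x63} × {ε, ζ} = {(x61,ε), (x61,ζ), (x62,ε), (x62,ζ), (x63,ε), (x63,ζ)}
  {x61, x62, x63} × {ε, ζ, η} = {(x61,ε), (x61,ζ), (x61,η), (x62,ε), (x62,ζ), (x62,η), (x63,ε), (x63,ζ), (x63,η)}
These 10 distinct sets form the basis B.
Close under arbitrary unions to get τ_{X×Y}; counting gives |τ_{X×Y}| = 20.


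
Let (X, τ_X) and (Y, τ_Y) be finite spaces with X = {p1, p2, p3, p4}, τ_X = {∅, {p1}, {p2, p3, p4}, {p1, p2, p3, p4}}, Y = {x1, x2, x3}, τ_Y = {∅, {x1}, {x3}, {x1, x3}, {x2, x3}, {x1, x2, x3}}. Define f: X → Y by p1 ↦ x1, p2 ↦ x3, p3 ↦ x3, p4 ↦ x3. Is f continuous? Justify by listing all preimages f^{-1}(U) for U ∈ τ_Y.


f IS continuous.

Compute f^{-1}(U) for each U ∈ τ_Y:
  U = ∅: f^{-1}(U) = ∅ ∈ τ_X ✓.
  U = {x1}: f^{-1}(U) = {p1} ∈ τ_X ✓.
  U = {x3}: f^{-1}(U) = {p2, p3, p4} ∈ τ_X ✓.
  U = {x1, x3}: f^{-1}(U) = {p1, p2, p3, p4} ∈ τ_X ✓.
  U = {x2, x3}: f^{-1}(U) = {p2, p3, p4} ∈ τ_X ✓.
  U = {x1, x2, x3}: f^{-1}(U) = {p1, p2, p3, p4} ∈ τ_X ✓.
Every preimage lies in τ_X, so f IS continuous.


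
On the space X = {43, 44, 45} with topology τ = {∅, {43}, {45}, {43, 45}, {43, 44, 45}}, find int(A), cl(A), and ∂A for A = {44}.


int(A) = ∅, cl(A) = {44}, ∂A = {44}.

Closed sets in (X, τ) are complements of opens:
  closed(X, τ) = {∅, {44}, {43, 44}, {44, 45}, {43, 44, 45}}.
int(A) = ⋃ {U ∈ τ : U ⊆ A}. Opens contained in A: ∅.
Taking the union of these: int(A) = ∅.
cl(A) = ⋂ {C closed : A ⊆ C}. Closed sets containing A: {44}, {43, 44}, {44, 45}, {43, 44, 45}.
Intersecting these: cl(A) = {44}.
∂A = cl(A) ∖ int(A) = {44} ∖ ∅ = {44}.


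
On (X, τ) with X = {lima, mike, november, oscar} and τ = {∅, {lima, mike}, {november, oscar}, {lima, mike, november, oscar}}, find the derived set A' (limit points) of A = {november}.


A' = {oscar}

For each x ∈ X, list the open sets U ∈ τ with x ∈ U, then check whether U ∩ (A ∖ {x}) ≠ ∅ for every such U.
  x = lima: open {lima, mike} ∋ x has {lima, mike} ∩ (A ∖ {lima}) = ∅, so x is NOT a limit point.
  x = mike: open {lima, mike} ∋ x has {lima, mike} ∩ (A ∖ {mike}) = ∅, so x is NOT a limit point.
  x = november: open {november, oscar} ∋ x has {november, oscar} ∩ (A ∖ {november}) = ∅, so x is NOT a limit point.
  x = oscar: opens ∋ x are {november, oscar}, {lima, mike, november, oscar}; each meets A ∖ {oscar}, so x IS a limit point.
Collecting: A' = {oscar}.


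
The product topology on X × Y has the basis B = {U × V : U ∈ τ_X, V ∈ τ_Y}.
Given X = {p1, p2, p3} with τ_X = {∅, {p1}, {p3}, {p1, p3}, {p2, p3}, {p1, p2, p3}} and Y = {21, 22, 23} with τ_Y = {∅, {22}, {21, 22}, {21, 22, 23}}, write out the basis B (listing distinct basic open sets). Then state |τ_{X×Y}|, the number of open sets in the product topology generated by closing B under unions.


Basis B = {∅ × ∅, {p1} × {22}, {p3} × {22}, {p1} × {21, 22}, {p1, p3} × {22}, {p2, p3} × {22}, {p3} × {21, 22}, {p1} × {21, 22, 23}, {p1, p2, p3} × {22}, {p3} × {21, 22, 23}, {p1, p3} × {21, 22}, {p2, p3} × {21, 22}, {p1, p3} × {21, 22, 23}, {p1, p2, p3} × {21, 22}, {p2, p3} × {21, 22, 23}, {p1, p2, p3} × {21, 22, 23}}; |τ_{X×Y}| = 40.

Enumerate products U × V with U ∈ τ_X, V ∈ τ_Y (deduplicated):
  ∅ × ∅ = {} (∅)
  {p1} × {22} = {(p1,22)}
  {p3} × {22} = {(p3,22)}
  {p1} × {21, 22} = {(p1,21), (p1,22)}
  {p1, p3} × {22} = {(p1,22), (p3,22)}
  {p2, p3} × {22} = {(p2,22), (p3,22)}
  {p3} × {21, 22} = {(p3,21), (p3,22)}
  {p1} × {21, 22, 23} = {(p1,21), (p1,22), (p1,23)}
  {p1, p2, p3} × {22} = {(p1,22), (p2,22), (p3,22)}
  {p3} × {21, 22, 23} = {(p3,21), (p3,22), (p3,23)}
  {p1, p3} × {21, 22} = {(p1,21), (p1,22), (p3,21), (p3,22)}
  {p2, p3} × {21, 22} = {(p2,21), (p2,22), (p3,21), (p3,22)}
  {p1, p3} × {21, 22, 23} = {(p1,21), (p1,22), (p1,23), (p3,21), (p3,22), (p3,23)}
  {p1, p2, p3} × {21, 22} = {(p1,21), (p1,22), (p2,21), (p2,22), (p3,21), (p3,22)}
  {p2, p3} × {21, 22, 23} = {(p2,21), (p2,22), (p2,23), (p3,21), (p3,22), (p3,23)}
  {p1, p2, p3} × {21, 22, 23} = {(p1,21), (p1,22), (p1,23), (p2,21), (p2,22), (p2,23), (p3,21), (p3,22), (p3,23)}
These 16 distinct sets form the basis B.
Close under arbitrary unions to get τ_{X×Y}; counting gives |τ_{X×Y}| = 40.


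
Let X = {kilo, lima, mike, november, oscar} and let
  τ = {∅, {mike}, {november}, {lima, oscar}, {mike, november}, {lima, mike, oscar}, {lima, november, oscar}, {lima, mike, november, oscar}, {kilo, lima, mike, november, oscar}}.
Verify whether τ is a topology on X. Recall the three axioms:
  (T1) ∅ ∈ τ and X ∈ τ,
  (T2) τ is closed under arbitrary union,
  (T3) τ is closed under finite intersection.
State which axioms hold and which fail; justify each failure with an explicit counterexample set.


τ IS a topology on X.

Axiom (T1): ∅ ∈ τ? Yes; X ∈ τ? Yes.
Axiom (T2/T3): check pairwise unions and intersections of members of τ.
All pairwise intersections and unions checked — each lies in τ. Therefore τ satisfies (T1), (T2), (T3): it IS a topology on X.


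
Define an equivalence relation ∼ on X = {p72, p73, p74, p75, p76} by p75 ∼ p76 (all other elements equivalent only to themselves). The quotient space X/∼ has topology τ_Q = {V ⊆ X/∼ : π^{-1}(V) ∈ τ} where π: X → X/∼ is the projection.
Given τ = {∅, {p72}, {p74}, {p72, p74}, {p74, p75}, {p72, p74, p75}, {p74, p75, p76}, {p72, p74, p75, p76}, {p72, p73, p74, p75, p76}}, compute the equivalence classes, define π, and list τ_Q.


X/∼ = {[p72], [p73], [p74], [p75=p76]}; |τ_Q| = 7.

Equivalence classes: [p72], [p73], [p74], [p75=p76].
Quotient map π: X → X/∼ sends p72 ↦ [p72], p73 ↦ [p73], p74 ↦ [p74], p75 ↦ [p75=p76], p76 ↦ [p75=p76].
For each subset V ⊆ X/∼, compute π^{-1}(V) ⊆ X and check whether π^{-1}(V) ∈ τ. V is open in τ_Q iff π^{-1}(V) ∈ τ.
  V = {}: π^{-1}(V) = ∅ ∈ τ ✓.
  V = {[p72]}: π^{-1}(V) = {p72} ∈ τ ✓.
  V = {[p73]}: π^{-1}(V) = {p73} ∉ τ ✗.
  V = {[p72], [p73]}: π^{-1}(V) = {p72, p73} ∉ τ ✗.
  V = {[p74]}: π^{-1}(V) = {p74} ∈ τ ✓.
  V = {[p72], [p74]}: π^{-1}(V) = {p72, p74} ∈ τ ✓.
  V = {[p73], [p74]}: π^{-1}(V) = {p73, p74} ∉ τ ✗.
  V = {[p72], [p73], [p74]}: π^{-1}(V) = {p72, p73, p74} ∉ τ ✗.
  V = {[p75=p76]}: π^{-1}(V) = {p75, p76} ∉ τ ✗.
  V = {[p72], [p75=p76]}: π^{-1}(V) = {p72, p75, p76} ∉ τ ✗.
  V = {[p73], [p75=p76]}: π^{-1}(V) = {p73, p75, p76} ∉ τ ✗.
  V = {[p72], [p73], [p75=p76]}: π^{-1}(V) = {p72, p73, p75, p76} ∉ τ ✗.
  V = {[p74], [p75=p76]}: π^{-1}(V) = {p74, p75, p76} ∈ τ ✓.
  V = {[p72], [p74], [p75=p76]}: π^{-1}(V) = {p72, p74, p75, p76} ∈ τ ✓.
  V = {[p73], [p74], [p75=p76]}: π^{-1}(V) = {p73, p74, p75, p76} ∉ τ ✗.
  V = {[p72], [p73], [p74], [p75=p76]}: π^{-1}(V) = {p72, p73, p74, p75, p76} ∈ τ ✓.
Open sets in the quotient: τ_Q = {{}, {[p72]}, {[p74]}, {[p72], [p74]}, {[p74], [p75=p76]}, {[p72], [p74], [p75=p76]}, {[p72], [p73], [p74], [p75=p76]}} (7 elements).


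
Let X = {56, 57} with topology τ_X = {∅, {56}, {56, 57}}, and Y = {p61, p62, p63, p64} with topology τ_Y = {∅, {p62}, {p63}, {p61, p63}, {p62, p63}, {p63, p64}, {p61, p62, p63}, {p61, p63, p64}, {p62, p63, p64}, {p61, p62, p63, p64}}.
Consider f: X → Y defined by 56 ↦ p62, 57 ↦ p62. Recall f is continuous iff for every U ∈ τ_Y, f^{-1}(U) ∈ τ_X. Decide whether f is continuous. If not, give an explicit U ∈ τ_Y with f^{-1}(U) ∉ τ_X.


f IS continuous.

Compute f^{-1}(U) for each U ∈ τ_Y:
  U = ∅: f^{-1}(U) = ∅ ∈ τ_X ✓.
  U = {p62}: f^{-1}(U) = {56, 57} ∈ τ_X ✓.
  U = {p63}: f^{-1}(U) = ∅ ∈ τ_X ✓.
  U = {p61, p63}: f^{-1}(U) = ∅ ∈ τ_X ✓.
  U = {p62, p63}: f^{-1}(U) = {56, 57} ∈ τ_X ✓.
  U = {p63, p64}: f^{-1}(U) = ∅ ∈ τ_X ✓.
  U = {p61, p62, p63}: f^{-1}(U) = {56, 57} ∈ τ_X ✓.
  U = {p61, p63, p64}: f^{-1}(U) = ∅ ∈ τ_X ✓.
  U = {p62, p63, p64}: f^{-1}(U) = {56, 57} ∈ τ_X ✓.
  U = {p61, p62, p63, p64}: f^{-1}(U) = {56, 57} ∈ τ_X ✓.
Every preimage lies in τ_X, so f IS continuous.


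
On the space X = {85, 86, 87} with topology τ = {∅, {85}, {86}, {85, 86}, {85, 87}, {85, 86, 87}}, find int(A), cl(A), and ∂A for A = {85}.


int(A) = {85}, cl(A) = {85, 87}, ∂A = {87}.

Closed sets in (X, τ) are complements of opens:
  closed(X, τ) = {∅, {86}, {87}, {85, 87}, {86, 87}, {85, 86, 87}}.
int(A) = ⋃ {U ∈ τ : U ⊆ A}. Opens contained in A: ∅, {85}.
Taking the union of these: int(A) = {85}.
cl(A) = ⋂ {C closed : A ⊆ C}. Closed sets containing A: {85, 87}, {85, 86, 87}.
Intersecting these: cl(A) = {85, 87}.
∂A = cl(A) ∖ int(A) = {85, 87} ∖ {85} = {87}.


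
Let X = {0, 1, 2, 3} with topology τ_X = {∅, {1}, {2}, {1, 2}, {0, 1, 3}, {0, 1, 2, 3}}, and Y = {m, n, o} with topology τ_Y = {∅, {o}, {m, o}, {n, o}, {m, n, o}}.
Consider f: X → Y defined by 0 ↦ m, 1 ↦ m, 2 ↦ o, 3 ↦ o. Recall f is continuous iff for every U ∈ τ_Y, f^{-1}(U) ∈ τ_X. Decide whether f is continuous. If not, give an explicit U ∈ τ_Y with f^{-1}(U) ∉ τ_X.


f is NOT continuous.

Compute f^{-1}(U) for each U ∈ τ_Y:
  U = ∅: f^{-1}(U) = ∅ ∈ τ_X ✓.
  U = {o}: f^{-1}(U) = {2, 3} ∉ τ_X ✗.
  U = {m, o}: f^{-1}(U) = {0, 1, 2, 3} ∈ τ_X ✓.
  U = {n, o}: f^{-1}(U) = {2, 3} ∉ τ_X ✗.
  U = {m, n, o}: f^{-1}(U) = {0, 1, 2, 3} ∈ τ_X ✓.
Found U = {o} with f^{-1}(U) = {2, 3} not in τ_X. Therefore f is NOT continuous.


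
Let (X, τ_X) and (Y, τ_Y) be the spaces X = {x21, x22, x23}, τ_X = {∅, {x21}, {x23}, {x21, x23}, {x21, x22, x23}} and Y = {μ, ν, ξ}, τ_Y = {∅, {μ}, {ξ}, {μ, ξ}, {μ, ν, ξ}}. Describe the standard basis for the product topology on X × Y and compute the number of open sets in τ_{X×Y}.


Basis B = {∅ × ∅, {x21} × {μ}, {x21} × {ξ}, {x23} × {μ}, {x23} × {ξ}, {x21} × {μ, ξ}, {x21, x23} × {μ}, {x21, x23} × {ξ}, {x23} × {μ, ξ}, {x21} × {μ, ν, ξ}, {x21, x22, x23} × {μ}, {x21, x22, x23} × {ξ}, {x23} × {μ, ν, ξ}, {x21, x23} × {μ, ξ}, {x21, x23} × {μ, ν, ξ}, {x21, x22, x23} × {μ, ξ}, {x21, x22, x23} × {μ, ν, ξ}}; |τ_{X×Y}| = 48.

Enumerate products U × V with U ∈ τ_X, V ∈ τ_Y (deduplicated):
  ∅ × ∅ = {} (∅)
  {x21} × {μ} = {(x21,μ)}
  {x21} × {ξ} = {(x21,ξ)}
  {x23} × {μ} = {(x23,μ)}
  {x23} × {ξ} = {(x23,ξ)}
  {x21} × {μ, ξ} = {(x21,μ), (x21,ξ)}
  {x21, x23} × {μ} = {(x21,μ), (x23,μ)}
  {x21, x23} × {ξ} = {(x21,ξ), (x23,ξ)}
  {x23} × {μ, ξ} = {(x23,μ), (x23,ξ)}
  {x21} × {μ, ν, ξ} = {(x21,μ), (x21,ν), (x21,ξ)}
  {x21, x22, x23} × {μ} = {(x21,μ), (x22,μ), (x23,μ)}
  {x21, x22, x23} × {ξ} = {(x21,ξ), (x22,ξ), (x23,ξ)}
  {x23} × {μ, ν, ξ} = {(x23,μ), (x23,ν), (x23,ξ)}
  {x21, x23} × {μ, ξ} = {(x21,μ), (x21,ξ), (x23,μ), (x23,ξ)}
  {x21, x23} × {μ, ν, ξ} = {(x21,μ), (x21,ν), (x21,ξ), (x23,μ), (x23,ν), (x23,ξ)}
  {x21, x22, x23} × {μ, ξ} = {(x21,μ), (x21,ξ), (x22,μ), (x22,ξ), (x23,μ), (x23,ξ)}
  {x21, x22, x23} × {μ, ν, ξ} = {(x21,μ), (x21,ν), (x21,ξ), (x22,μ), (x22,ν), (x22,ξ), (x23,μ), (x23,ν), (x23,ξ)}
These 17 distinct sets form the basis B.
Close under arbitrary unions to get τ_{X×Y}; counting gives |τ_{X×Y}| = 48.


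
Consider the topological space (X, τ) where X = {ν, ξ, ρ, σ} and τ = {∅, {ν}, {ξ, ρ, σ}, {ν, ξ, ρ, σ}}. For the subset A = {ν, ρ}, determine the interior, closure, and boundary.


int(A) = {ν}, cl(A) = {ν, ξ, ρ, σ}, ∂A = {ξ, ρ, σ}.

Closed sets in (X, τ) are complements of opens:
  closed(X, τ) = {∅, {ν}, {ξ, ρ, σ}, {ν, ξ, ρ, σ}}.
int(A) = ⋃ {U ∈ τ : U ⊆ A}. Opens contained in A: ∅, {ν}.
Taking the union of these: int(A) = {ν}.
cl(A) = ⋂ {C closed : A ⊆ C}. Closed sets containing A: {ν, ξ, ρ, σ}.
Intersecting these: cl(A) = {ν, ξ, ρ, σ}.
∂A = cl(A) ∖ int(A) = {ν, ξ, ρ, σ} ∖ {ν} = {ξ, ρ, σ}.
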